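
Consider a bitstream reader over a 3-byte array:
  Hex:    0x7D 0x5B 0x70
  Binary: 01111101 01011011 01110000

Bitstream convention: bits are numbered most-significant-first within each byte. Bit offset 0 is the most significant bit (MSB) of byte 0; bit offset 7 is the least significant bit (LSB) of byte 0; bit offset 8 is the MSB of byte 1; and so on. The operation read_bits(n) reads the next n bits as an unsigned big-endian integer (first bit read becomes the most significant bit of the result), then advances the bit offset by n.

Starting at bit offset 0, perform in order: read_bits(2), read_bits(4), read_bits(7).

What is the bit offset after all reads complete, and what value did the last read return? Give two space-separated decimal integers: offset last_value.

Read 1: bits[0:2] width=2 -> value=1 (bin 01); offset now 2 = byte 0 bit 2; 22 bits remain
Read 2: bits[2:6] width=4 -> value=15 (bin 1111); offset now 6 = byte 0 bit 6; 18 bits remain
Read 3: bits[6:13] width=7 -> value=43 (bin 0101011); offset now 13 = byte 1 bit 5; 11 bits remain

Answer: 13 43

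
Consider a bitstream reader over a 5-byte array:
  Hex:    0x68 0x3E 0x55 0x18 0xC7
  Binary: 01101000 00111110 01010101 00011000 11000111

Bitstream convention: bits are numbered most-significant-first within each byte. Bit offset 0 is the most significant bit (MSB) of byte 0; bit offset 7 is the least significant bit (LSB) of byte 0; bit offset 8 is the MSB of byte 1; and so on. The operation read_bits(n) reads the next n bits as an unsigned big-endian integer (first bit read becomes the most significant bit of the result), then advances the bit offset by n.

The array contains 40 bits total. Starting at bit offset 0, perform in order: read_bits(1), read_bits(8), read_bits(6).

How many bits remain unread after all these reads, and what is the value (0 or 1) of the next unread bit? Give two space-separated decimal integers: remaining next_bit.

Read 1: bits[0:1] width=1 -> value=0 (bin 0); offset now 1 = byte 0 bit 1; 39 bits remain
Read 2: bits[1:9] width=8 -> value=208 (bin 11010000); offset now 9 = byte 1 bit 1; 31 bits remain
Read 3: bits[9:15] width=6 -> value=31 (bin 011111); offset now 15 = byte 1 bit 7; 25 bits remain

Answer: 25 0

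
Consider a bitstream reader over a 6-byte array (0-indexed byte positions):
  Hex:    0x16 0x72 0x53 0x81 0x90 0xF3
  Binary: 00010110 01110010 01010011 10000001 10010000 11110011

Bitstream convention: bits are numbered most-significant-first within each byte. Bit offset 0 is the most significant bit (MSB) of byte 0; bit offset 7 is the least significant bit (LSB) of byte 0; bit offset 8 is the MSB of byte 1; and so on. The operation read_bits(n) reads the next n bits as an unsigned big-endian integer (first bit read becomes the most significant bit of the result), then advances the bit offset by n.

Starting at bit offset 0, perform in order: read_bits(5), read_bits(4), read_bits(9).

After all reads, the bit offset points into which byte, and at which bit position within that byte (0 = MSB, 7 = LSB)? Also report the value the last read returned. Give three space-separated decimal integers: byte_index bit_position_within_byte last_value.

Read 1: bits[0:5] width=5 -> value=2 (bin 00010); offset now 5 = byte 0 bit 5; 43 bits remain
Read 2: bits[5:9] width=4 -> value=12 (bin 1100); offset now 9 = byte 1 bit 1; 39 bits remain
Read 3: bits[9:18] width=9 -> value=457 (bin 111001001); offset now 18 = byte 2 bit 2; 30 bits remain

Answer: 2 2 457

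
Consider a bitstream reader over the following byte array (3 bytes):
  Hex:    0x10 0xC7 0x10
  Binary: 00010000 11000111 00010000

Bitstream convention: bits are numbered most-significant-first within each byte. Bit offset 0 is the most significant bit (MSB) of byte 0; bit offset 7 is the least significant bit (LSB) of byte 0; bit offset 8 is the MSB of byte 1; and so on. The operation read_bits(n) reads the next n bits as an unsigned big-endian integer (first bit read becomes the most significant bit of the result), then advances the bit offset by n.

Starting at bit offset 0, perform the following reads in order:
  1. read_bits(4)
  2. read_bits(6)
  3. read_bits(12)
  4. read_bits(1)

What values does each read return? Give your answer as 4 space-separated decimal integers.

Answer: 1 3 452 0

Derivation:
Read 1: bits[0:4] width=4 -> value=1 (bin 0001); offset now 4 = byte 0 bit 4; 20 bits remain
Read 2: bits[4:10] width=6 -> value=3 (bin 000011); offset now 10 = byte 1 bit 2; 14 bits remain
Read 3: bits[10:22] width=12 -> value=452 (bin 000111000100); offset now 22 = byte 2 bit 6; 2 bits remain
Read 4: bits[22:23] width=1 -> value=0 (bin 0); offset now 23 = byte 2 bit 7; 1 bits remain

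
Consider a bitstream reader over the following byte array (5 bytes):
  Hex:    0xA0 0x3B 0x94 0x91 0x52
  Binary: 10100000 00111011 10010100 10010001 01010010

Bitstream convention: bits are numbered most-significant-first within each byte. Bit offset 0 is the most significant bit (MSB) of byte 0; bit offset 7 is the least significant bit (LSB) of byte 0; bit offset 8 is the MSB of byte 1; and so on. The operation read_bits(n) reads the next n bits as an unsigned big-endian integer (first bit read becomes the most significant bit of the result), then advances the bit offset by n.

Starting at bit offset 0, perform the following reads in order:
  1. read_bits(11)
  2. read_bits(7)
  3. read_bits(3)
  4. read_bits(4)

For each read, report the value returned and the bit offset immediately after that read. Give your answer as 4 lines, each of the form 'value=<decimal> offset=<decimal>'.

Read 1: bits[0:11] width=11 -> value=1281 (bin 10100000001); offset now 11 = byte 1 bit 3; 29 bits remain
Read 2: bits[11:18] width=7 -> value=110 (bin 1101110); offset now 18 = byte 2 bit 2; 22 bits remain
Read 3: bits[18:21] width=3 -> value=2 (bin 010); offset now 21 = byte 2 bit 5; 19 bits remain
Read 4: bits[21:25] width=4 -> value=9 (bin 1001); offset now 25 = byte 3 bit 1; 15 bits remain

Answer: value=1281 offset=11
value=110 offset=18
value=2 offset=21
value=9 offset=25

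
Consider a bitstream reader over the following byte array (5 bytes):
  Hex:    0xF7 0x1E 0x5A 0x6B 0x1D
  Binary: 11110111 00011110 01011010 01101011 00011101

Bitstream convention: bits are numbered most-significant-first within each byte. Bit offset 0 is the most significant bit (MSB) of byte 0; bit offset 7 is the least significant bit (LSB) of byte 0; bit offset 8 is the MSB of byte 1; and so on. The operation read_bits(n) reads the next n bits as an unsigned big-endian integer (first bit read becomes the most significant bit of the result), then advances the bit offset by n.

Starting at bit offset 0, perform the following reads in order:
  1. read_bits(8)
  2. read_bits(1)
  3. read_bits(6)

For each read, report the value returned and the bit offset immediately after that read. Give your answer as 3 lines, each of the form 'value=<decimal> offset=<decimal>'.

Answer: value=247 offset=8
value=0 offset=9
value=15 offset=15

Derivation:
Read 1: bits[0:8] width=8 -> value=247 (bin 11110111); offset now 8 = byte 1 bit 0; 32 bits remain
Read 2: bits[8:9] width=1 -> value=0 (bin 0); offset now 9 = byte 1 bit 1; 31 bits remain
Read 3: bits[9:15] width=6 -> value=15 (bin 001111); offset now 15 = byte 1 bit 7; 25 bits remain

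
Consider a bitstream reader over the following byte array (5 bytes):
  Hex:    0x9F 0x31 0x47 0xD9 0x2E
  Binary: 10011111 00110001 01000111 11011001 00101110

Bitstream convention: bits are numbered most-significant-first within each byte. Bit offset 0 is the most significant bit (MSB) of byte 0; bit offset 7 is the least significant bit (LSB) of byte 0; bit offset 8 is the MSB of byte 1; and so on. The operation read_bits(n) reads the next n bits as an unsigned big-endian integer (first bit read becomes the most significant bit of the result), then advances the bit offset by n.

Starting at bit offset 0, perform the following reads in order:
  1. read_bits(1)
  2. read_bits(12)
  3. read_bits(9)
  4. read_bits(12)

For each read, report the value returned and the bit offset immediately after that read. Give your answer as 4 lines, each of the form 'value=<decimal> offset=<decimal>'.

Read 1: bits[0:1] width=1 -> value=1 (bin 1); offset now 1 = byte 0 bit 1; 39 bits remain
Read 2: bits[1:13] width=12 -> value=998 (bin 001111100110); offset now 13 = byte 1 bit 5; 27 bits remain
Read 3: bits[13:22] width=9 -> value=81 (bin 001010001); offset now 22 = byte 2 bit 6; 18 bits remain
Read 4: bits[22:34] width=12 -> value=3940 (bin 111101100100); offset now 34 = byte 4 bit 2; 6 bits remain

Answer: value=1 offset=1
value=998 offset=13
value=81 offset=22
value=3940 offset=34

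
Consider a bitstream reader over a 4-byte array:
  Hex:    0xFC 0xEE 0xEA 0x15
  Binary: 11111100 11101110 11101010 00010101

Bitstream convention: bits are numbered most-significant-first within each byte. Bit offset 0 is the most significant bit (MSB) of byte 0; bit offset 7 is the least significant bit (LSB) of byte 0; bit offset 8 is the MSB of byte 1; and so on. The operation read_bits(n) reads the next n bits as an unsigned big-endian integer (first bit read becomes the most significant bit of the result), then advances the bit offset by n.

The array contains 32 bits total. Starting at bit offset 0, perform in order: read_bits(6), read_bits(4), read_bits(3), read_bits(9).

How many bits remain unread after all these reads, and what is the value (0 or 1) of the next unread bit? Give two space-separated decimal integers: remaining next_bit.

Answer: 10 1

Derivation:
Read 1: bits[0:6] width=6 -> value=63 (bin 111111); offset now 6 = byte 0 bit 6; 26 bits remain
Read 2: bits[6:10] width=4 -> value=3 (bin 0011); offset now 10 = byte 1 bit 2; 22 bits remain
Read 3: bits[10:13] width=3 -> value=5 (bin 101); offset now 13 = byte 1 bit 5; 19 bits remain
Read 4: bits[13:22] width=9 -> value=442 (bin 110111010); offset now 22 = byte 2 bit 6; 10 bits remain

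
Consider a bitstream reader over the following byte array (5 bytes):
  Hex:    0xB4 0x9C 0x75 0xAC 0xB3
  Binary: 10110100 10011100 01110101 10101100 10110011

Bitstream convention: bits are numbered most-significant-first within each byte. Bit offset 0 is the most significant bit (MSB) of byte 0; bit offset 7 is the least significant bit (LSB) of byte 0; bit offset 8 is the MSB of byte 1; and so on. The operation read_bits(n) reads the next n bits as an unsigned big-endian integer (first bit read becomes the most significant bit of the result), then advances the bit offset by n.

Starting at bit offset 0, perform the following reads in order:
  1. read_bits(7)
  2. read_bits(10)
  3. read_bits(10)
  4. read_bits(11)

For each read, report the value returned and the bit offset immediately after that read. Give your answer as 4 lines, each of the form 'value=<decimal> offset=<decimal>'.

Answer: value=90 offset=7
value=312 offset=17
value=941 offset=27
value=812 offset=38

Derivation:
Read 1: bits[0:7] width=7 -> value=90 (bin 1011010); offset now 7 = byte 0 bit 7; 33 bits remain
Read 2: bits[7:17] width=10 -> value=312 (bin 0100111000); offset now 17 = byte 2 bit 1; 23 bits remain
Read 3: bits[17:27] width=10 -> value=941 (bin 1110101101); offset now 27 = byte 3 bit 3; 13 bits remain
Read 4: bits[27:38] width=11 -> value=812 (bin 01100101100); offset now 38 = byte 4 bit 6; 2 bits remain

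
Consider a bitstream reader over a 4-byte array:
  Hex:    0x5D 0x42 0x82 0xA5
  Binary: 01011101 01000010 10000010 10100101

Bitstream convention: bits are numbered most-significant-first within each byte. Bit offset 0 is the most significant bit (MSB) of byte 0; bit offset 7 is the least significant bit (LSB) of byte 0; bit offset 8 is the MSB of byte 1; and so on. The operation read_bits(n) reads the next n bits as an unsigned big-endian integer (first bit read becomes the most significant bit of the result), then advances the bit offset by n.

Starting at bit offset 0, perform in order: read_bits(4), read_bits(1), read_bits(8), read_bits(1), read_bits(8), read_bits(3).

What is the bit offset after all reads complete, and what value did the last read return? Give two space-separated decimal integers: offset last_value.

Answer: 25 5

Derivation:
Read 1: bits[0:4] width=4 -> value=5 (bin 0101); offset now 4 = byte 0 bit 4; 28 bits remain
Read 2: bits[4:5] width=1 -> value=1 (bin 1); offset now 5 = byte 0 bit 5; 27 bits remain
Read 3: bits[5:13] width=8 -> value=168 (bin 10101000); offset now 13 = byte 1 bit 5; 19 bits remain
Read 4: bits[13:14] width=1 -> value=0 (bin 0); offset now 14 = byte 1 bit 6; 18 bits remain
Read 5: bits[14:22] width=8 -> value=160 (bin 10100000); offset now 22 = byte 2 bit 6; 10 bits remain
Read 6: bits[22:25] width=3 -> value=5 (bin 101); offset now 25 = byte 3 bit 1; 7 bits remain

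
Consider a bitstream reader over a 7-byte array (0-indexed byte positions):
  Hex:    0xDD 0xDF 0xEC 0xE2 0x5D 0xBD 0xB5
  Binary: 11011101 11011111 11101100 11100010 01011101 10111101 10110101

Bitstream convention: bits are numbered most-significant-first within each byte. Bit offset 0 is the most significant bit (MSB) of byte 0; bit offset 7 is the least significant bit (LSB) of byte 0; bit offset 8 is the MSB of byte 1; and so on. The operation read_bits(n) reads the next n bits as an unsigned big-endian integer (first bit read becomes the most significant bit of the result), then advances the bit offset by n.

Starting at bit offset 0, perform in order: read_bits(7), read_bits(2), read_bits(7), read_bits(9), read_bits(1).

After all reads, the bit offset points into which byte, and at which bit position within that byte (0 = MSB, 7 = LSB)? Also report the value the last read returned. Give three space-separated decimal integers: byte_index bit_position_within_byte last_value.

Read 1: bits[0:7] width=7 -> value=110 (bin 1101110); offset now 7 = byte 0 bit 7; 49 bits remain
Read 2: bits[7:9] width=2 -> value=3 (bin 11); offset now 9 = byte 1 bit 1; 47 bits remain
Read 3: bits[9:16] width=7 -> value=95 (bin 1011111); offset now 16 = byte 2 bit 0; 40 bits remain
Read 4: bits[16:25] width=9 -> value=473 (bin 111011001); offset now 25 = byte 3 bit 1; 31 bits remain
Read 5: bits[25:26] width=1 -> value=1 (bin 1); offset now 26 = byte 3 bit 2; 30 bits remain

Answer: 3 2 1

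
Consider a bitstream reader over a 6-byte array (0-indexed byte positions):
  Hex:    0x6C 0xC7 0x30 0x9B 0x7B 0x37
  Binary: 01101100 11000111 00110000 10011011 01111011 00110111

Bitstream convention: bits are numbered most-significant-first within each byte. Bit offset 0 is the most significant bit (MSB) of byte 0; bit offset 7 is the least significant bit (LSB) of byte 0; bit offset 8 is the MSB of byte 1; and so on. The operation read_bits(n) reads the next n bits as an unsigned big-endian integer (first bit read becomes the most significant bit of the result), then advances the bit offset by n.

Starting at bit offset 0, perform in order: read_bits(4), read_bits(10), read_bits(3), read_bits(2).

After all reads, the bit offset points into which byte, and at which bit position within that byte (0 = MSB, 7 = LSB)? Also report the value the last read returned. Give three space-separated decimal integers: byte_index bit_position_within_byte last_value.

Answer: 2 3 1

Derivation:
Read 1: bits[0:4] width=4 -> value=6 (bin 0110); offset now 4 = byte 0 bit 4; 44 bits remain
Read 2: bits[4:14] width=10 -> value=817 (bin 1100110001); offset now 14 = byte 1 bit 6; 34 bits remain
Read 3: bits[14:17] width=3 -> value=6 (bin 110); offset now 17 = byte 2 bit 1; 31 bits remain
Read 4: bits[17:19] width=2 -> value=1 (bin 01); offset now 19 = byte 2 bit 3; 29 bits remain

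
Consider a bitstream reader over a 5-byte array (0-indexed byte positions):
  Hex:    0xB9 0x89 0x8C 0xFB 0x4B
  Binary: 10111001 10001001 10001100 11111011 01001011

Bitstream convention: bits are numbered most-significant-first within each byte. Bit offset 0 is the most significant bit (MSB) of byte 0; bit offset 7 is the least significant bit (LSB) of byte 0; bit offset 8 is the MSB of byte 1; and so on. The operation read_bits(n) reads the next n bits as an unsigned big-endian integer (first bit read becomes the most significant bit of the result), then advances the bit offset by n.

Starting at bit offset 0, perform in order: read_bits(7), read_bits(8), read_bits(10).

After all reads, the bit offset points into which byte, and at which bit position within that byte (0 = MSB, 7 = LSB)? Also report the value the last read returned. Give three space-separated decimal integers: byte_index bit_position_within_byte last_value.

Answer: 3 1 793

Derivation:
Read 1: bits[0:7] width=7 -> value=92 (bin 1011100); offset now 7 = byte 0 bit 7; 33 bits remain
Read 2: bits[7:15] width=8 -> value=196 (bin 11000100); offset now 15 = byte 1 bit 7; 25 bits remain
Read 3: bits[15:25] width=10 -> value=793 (bin 1100011001); offset now 25 = byte 3 bit 1; 15 bits remain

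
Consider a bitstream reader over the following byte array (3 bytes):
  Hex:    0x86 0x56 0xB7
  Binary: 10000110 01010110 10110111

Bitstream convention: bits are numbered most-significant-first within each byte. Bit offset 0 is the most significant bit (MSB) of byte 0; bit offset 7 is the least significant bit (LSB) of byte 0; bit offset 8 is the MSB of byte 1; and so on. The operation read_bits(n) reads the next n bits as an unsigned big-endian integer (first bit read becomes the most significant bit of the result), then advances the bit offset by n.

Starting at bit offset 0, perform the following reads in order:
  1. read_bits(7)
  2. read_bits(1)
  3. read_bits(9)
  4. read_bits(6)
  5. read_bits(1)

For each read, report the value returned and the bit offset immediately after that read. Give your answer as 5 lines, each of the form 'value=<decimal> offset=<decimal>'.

Read 1: bits[0:7] width=7 -> value=67 (bin 1000011); offset now 7 = byte 0 bit 7; 17 bits remain
Read 2: bits[7:8] width=1 -> value=0 (bin 0); offset now 8 = byte 1 bit 0; 16 bits remain
Read 3: bits[8:17] width=9 -> value=173 (bin 010101101); offset now 17 = byte 2 bit 1; 7 bits remain
Read 4: bits[17:23] width=6 -> value=27 (bin 011011); offset now 23 = byte 2 bit 7; 1 bits remain
Read 5: bits[23:24] width=1 -> value=1 (bin 1); offset now 24 = byte 3 bit 0; 0 bits remain

Answer: value=67 offset=7
value=0 offset=8
value=173 offset=17
value=27 offset=23
value=1 offset=24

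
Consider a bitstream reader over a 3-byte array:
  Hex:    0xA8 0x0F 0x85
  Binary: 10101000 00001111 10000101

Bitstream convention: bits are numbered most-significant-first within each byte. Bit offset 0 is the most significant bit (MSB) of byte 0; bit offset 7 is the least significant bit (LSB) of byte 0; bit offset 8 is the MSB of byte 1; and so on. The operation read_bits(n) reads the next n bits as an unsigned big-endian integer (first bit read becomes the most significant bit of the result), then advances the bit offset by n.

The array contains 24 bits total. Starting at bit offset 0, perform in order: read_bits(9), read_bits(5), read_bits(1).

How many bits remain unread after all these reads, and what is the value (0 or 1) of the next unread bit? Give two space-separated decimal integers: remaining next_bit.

Read 1: bits[0:9] width=9 -> value=336 (bin 101010000); offset now 9 = byte 1 bit 1; 15 bits remain
Read 2: bits[9:14] width=5 -> value=3 (bin 00011); offset now 14 = byte 1 bit 6; 10 bits remain
Read 3: bits[14:15] width=1 -> value=1 (bin 1); offset now 15 = byte 1 bit 7; 9 bits remain

Answer: 9 1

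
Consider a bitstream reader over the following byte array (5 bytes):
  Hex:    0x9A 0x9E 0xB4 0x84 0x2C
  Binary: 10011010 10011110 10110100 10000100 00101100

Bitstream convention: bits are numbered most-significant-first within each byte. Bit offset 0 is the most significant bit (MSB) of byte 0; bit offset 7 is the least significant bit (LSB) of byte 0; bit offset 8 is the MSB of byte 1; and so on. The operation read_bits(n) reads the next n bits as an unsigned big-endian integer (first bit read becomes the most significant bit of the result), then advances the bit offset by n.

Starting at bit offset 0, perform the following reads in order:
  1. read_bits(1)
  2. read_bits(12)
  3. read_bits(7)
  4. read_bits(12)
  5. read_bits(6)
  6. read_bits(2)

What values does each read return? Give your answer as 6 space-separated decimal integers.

Answer: 1 851 107 1156 11 0

Derivation:
Read 1: bits[0:1] width=1 -> value=1 (bin 1); offset now 1 = byte 0 bit 1; 39 bits remain
Read 2: bits[1:13] width=12 -> value=851 (bin 001101010011); offset now 13 = byte 1 bit 5; 27 bits remain
Read 3: bits[13:20] width=7 -> value=107 (bin 1101011); offset now 20 = byte 2 bit 4; 20 bits remain
Read 4: bits[20:32] width=12 -> value=1156 (bin 010010000100); offset now 32 = byte 4 bit 0; 8 bits remain
Read 5: bits[32:38] width=6 -> value=11 (bin 001011); offset now 38 = byte 4 bit 6; 2 bits remain
Read 6: bits[38:40] width=2 -> value=0 (bin 00); offset now 40 = byte 5 bit 0; 0 bits remain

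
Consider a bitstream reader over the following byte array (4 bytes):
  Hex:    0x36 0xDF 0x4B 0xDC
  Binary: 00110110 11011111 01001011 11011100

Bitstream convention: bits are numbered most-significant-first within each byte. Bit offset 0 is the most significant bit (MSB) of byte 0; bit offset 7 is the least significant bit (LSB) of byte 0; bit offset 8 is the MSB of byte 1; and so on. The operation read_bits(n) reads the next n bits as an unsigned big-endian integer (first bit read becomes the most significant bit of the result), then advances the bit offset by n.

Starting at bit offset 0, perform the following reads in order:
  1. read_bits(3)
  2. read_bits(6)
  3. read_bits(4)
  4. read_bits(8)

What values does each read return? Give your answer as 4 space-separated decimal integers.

Read 1: bits[0:3] width=3 -> value=1 (bin 001); offset now 3 = byte 0 bit 3; 29 bits remain
Read 2: bits[3:9] width=6 -> value=45 (bin 101101); offset now 9 = byte 1 bit 1; 23 bits remain
Read 3: bits[9:13] width=4 -> value=11 (bin 1011); offset now 13 = byte 1 bit 5; 19 bits remain
Read 4: bits[13:21] width=8 -> value=233 (bin 11101001); offset now 21 = byte 2 bit 5; 11 bits remain

Answer: 1 45 11 233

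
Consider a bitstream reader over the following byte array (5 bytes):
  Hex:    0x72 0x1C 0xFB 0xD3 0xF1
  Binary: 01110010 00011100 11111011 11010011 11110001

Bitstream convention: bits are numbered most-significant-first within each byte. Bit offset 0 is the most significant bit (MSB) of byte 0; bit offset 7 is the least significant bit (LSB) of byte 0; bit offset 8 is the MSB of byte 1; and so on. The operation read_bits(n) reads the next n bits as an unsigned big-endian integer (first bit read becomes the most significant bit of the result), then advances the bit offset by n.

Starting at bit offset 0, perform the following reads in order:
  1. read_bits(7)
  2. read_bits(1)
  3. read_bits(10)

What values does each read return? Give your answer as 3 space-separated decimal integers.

Read 1: bits[0:7] width=7 -> value=57 (bin 0111001); offset now 7 = byte 0 bit 7; 33 bits remain
Read 2: bits[7:8] width=1 -> value=0 (bin 0); offset now 8 = byte 1 bit 0; 32 bits remain
Read 3: bits[8:18] width=10 -> value=115 (bin 0001110011); offset now 18 = byte 2 bit 2; 22 bits remain

Answer: 57 0 115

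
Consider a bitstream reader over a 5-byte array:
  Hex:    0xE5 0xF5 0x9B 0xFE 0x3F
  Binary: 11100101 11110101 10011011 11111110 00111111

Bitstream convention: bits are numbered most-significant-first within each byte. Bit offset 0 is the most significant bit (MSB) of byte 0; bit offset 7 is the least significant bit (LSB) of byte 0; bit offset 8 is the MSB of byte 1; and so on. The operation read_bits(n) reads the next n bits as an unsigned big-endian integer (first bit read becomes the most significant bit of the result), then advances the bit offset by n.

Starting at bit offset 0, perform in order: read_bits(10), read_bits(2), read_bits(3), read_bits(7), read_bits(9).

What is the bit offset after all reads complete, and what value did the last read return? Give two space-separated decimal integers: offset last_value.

Read 1: bits[0:10] width=10 -> value=919 (bin 1110010111); offset now 10 = byte 1 bit 2; 30 bits remain
Read 2: bits[10:12] width=2 -> value=3 (bin 11); offset now 12 = byte 1 bit 4; 28 bits remain
Read 3: bits[12:15] width=3 -> value=2 (bin 010); offset now 15 = byte 1 bit 7; 25 bits remain
Read 4: bits[15:22] width=7 -> value=102 (bin 1100110); offset now 22 = byte 2 bit 6; 18 bits remain
Read 5: bits[22:31] width=9 -> value=511 (bin 111111111); offset now 31 = byte 3 bit 7; 9 bits remain

Answer: 31 511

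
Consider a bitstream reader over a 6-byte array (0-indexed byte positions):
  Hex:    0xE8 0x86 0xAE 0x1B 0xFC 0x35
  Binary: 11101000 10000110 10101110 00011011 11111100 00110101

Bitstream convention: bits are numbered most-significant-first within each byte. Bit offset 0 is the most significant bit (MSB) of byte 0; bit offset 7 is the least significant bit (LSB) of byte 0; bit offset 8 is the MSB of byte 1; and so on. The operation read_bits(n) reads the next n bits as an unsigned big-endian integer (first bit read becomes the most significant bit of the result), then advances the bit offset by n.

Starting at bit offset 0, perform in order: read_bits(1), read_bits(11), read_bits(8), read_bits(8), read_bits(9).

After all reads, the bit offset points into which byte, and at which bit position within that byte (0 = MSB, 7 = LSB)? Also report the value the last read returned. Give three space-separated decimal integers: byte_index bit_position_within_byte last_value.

Read 1: bits[0:1] width=1 -> value=1 (bin 1); offset now 1 = byte 0 bit 1; 47 bits remain
Read 2: bits[1:12] width=11 -> value=1672 (bin 11010001000); offset now 12 = byte 1 bit 4; 36 bits remain
Read 3: bits[12:20] width=8 -> value=106 (bin 01101010); offset now 20 = byte 2 bit 4; 28 bits remain
Read 4: bits[20:28] width=8 -> value=225 (bin 11100001); offset now 28 = byte 3 bit 4; 20 bits remain
Read 5: bits[28:37] width=9 -> value=383 (bin 101111111); offset now 37 = byte 4 bit 5; 11 bits remain

Answer: 4 5 383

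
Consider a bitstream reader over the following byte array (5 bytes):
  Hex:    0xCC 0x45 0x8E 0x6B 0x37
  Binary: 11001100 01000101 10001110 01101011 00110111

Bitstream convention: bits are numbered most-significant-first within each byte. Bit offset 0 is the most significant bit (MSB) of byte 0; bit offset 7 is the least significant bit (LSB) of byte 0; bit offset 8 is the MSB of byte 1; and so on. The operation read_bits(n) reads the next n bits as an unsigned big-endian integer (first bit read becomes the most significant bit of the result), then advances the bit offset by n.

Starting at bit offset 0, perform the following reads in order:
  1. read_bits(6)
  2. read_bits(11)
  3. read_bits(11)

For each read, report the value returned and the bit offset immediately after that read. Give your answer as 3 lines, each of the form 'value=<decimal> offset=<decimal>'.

Read 1: bits[0:6] width=6 -> value=51 (bin 110011); offset now 6 = byte 0 bit 6; 34 bits remain
Read 2: bits[6:17] width=11 -> value=139 (bin 00010001011); offset now 17 = byte 2 bit 1; 23 bits remain
Read 3: bits[17:28] width=11 -> value=230 (bin 00011100110); offset now 28 = byte 3 bit 4; 12 bits remain

Answer: value=51 offset=6
value=139 offset=17
value=230 offset=28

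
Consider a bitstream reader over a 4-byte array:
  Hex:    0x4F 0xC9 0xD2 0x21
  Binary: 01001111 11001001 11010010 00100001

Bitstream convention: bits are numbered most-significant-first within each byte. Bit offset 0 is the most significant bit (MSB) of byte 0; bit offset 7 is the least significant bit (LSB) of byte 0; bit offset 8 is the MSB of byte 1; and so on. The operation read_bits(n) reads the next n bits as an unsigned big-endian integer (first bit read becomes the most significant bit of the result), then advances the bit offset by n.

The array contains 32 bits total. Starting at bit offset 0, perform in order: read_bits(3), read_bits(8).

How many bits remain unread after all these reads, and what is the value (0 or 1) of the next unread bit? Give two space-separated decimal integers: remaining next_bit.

Read 1: bits[0:3] width=3 -> value=2 (bin 010); offset now 3 = byte 0 bit 3; 29 bits remain
Read 2: bits[3:11] width=8 -> value=126 (bin 01111110); offset now 11 = byte 1 bit 3; 21 bits remain

Answer: 21 0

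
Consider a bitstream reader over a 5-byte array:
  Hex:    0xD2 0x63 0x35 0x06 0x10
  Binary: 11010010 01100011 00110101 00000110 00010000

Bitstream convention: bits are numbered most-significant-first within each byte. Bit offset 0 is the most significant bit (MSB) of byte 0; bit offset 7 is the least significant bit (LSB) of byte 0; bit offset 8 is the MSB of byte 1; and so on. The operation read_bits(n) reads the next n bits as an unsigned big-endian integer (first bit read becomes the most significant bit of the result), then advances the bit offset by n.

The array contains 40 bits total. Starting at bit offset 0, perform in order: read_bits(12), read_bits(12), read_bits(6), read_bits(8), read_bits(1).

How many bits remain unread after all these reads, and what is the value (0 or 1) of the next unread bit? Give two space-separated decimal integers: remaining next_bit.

Answer: 1 0

Derivation:
Read 1: bits[0:12] width=12 -> value=3366 (bin 110100100110); offset now 12 = byte 1 bit 4; 28 bits remain
Read 2: bits[12:24] width=12 -> value=821 (bin 001100110101); offset now 24 = byte 3 bit 0; 16 bits remain
Read 3: bits[24:30] width=6 -> value=1 (bin 000001); offset now 30 = byte 3 bit 6; 10 bits remain
Read 4: bits[30:38] width=8 -> value=132 (bin 10000100); offset now 38 = byte 4 bit 6; 2 bits remain
Read 5: bits[38:39] width=1 -> value=0 (bin 0); offset now 39 = byte 4 bit 7; 1 bits remain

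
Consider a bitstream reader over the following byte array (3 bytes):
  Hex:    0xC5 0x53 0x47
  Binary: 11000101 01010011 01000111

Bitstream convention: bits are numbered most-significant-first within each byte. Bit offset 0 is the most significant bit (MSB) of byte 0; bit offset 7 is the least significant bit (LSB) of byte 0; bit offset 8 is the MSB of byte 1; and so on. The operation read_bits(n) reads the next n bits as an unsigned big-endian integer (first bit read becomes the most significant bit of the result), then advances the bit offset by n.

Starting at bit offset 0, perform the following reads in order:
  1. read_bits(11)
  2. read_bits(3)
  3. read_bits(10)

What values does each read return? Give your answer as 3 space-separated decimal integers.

Read 1: bits[0:11] width=11 -> value=1578 (bin 11000101010); offset now 11 = byte 1 bit 3; 13 bits remain
Read 2: bits[11:14] width=3 -> value=4 (bin 100); offset now 14 = byte 1 bit 6; 10 bits remain
Read 3: bits[14:24] width=10 -> value=839 (bin 1101000111); offset now 24 = byte 3 bit 0; 0 bits remain

Answer: 1578 4 839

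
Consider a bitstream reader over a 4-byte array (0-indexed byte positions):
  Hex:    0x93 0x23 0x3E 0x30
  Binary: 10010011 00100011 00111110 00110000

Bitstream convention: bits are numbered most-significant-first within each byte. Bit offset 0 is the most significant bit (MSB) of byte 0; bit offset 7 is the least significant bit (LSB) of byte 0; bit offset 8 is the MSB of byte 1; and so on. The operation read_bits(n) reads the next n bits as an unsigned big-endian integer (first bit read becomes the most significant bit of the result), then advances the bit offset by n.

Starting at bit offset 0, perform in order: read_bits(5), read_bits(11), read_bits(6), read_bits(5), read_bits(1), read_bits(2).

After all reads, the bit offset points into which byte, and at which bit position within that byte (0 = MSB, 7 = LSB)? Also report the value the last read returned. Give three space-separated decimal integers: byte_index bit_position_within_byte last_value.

Answer: 3 6 0

Derivation:
Read 1: bits[0:5] width=5 -> value=18 (bin 10010); offset now 5 = byte 0 bit 5; 27 bits remain
Read 2: bits[5:16] width=11 -> value=803 (bin 01100100011); offset now 16 = byte 2 bit 0; 16 bits remain
Read 3: bits[16:22] width=6 -> value=15 (bin 001111); offset now 22 = byte 2 bit 6; 10 bits remain
Read 4: bits[22:27] width=5 -> value=17 (bin 10001); offset now 27 = byte 3 bit 3; 5 bits remain
Read 5: bits[27:28] width=1 -> value=1 (bin 1); offset now 28 = byte 3 bit 4; 4 bits remain
Read 6: bits[28:30] width=2 -> value=0 (bin 00); offset now 30 = byte 3 bit 6; 2 bits remain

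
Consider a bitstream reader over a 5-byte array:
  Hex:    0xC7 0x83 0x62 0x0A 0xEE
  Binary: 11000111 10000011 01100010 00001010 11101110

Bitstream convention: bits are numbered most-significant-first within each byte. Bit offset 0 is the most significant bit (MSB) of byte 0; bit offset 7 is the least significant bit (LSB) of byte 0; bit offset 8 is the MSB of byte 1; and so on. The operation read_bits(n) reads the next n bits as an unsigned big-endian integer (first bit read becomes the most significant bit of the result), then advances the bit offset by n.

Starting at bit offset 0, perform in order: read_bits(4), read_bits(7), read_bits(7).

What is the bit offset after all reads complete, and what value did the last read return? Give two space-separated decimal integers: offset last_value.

Answer: 18 13

Derivation:
Read 1: bits[0:4] width=4 -> value=12 (bin 1100); offset now 4 = byte 0 bit 4; 36 bits remain
Read 2: bits[4:11] width=7 -> value=60 (bin 0111100); offset now 11 = byte 1 bit 3; 29 bits remain
Read 3: bits[11:18] width=7 -> value=13 (bin 0001101); offset now 18 = byte 2 bit 2; 22 bits remain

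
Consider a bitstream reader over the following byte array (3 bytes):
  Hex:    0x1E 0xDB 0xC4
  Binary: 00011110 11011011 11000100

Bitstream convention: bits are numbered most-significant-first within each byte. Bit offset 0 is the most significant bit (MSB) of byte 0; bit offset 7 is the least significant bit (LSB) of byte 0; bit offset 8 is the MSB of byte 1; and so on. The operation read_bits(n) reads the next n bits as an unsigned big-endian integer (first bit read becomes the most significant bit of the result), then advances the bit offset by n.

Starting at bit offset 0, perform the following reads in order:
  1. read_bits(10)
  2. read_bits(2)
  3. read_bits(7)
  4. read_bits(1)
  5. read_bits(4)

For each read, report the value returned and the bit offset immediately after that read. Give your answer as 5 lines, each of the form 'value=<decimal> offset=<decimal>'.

Answer: value=123 offset=10
value=1 offset=12
value=94 offset=19
value=0 offset=20
value=4 offset=24

Derivation:
Read 1: bits[0:10] width=10 -> value=123 (bin 0001111011); offset now 10 = byte 1 bit 2; 14 bits remain
Read 2: bits[10:12] width=2 -> value=1 (bin 01); offset now 12 = byte 1 bit 4; 12 bits remain
Read 3: bits[12:19] width=7 -> value=94 (bin 1011110); offset now 19 = byte 2 bit 3; 5 bits remain
Read 4: bits[19:20] width=1 -> value=0 (bin 0); offset now 20 = byte 2 bit 4; 4 bits remain
Read 5: bits[20:24] width=4 -> value=4 (bin 0100); offset now 24 = byte 3 bit 0; 0 bits remain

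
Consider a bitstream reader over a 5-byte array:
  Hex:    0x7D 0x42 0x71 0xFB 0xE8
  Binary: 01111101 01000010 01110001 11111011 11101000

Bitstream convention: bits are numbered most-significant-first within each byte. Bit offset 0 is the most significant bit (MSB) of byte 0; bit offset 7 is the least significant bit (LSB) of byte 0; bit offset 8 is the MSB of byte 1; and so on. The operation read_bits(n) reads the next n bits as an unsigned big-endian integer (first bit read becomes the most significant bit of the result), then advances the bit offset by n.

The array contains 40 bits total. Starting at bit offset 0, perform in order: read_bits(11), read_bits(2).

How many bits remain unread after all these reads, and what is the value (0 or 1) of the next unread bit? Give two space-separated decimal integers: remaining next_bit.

Answer: 27 0

Derivation:
Read 1: bits[0:11] width=11 -> value=1002 (bin 01111101010); offset now 11 = byte 1 bit 3; 29 bits remain
Read 2: bits[11:13] width=2 -> value=0 (bin 00); offset now 13 = byte 1 bit 5; 27 bits remain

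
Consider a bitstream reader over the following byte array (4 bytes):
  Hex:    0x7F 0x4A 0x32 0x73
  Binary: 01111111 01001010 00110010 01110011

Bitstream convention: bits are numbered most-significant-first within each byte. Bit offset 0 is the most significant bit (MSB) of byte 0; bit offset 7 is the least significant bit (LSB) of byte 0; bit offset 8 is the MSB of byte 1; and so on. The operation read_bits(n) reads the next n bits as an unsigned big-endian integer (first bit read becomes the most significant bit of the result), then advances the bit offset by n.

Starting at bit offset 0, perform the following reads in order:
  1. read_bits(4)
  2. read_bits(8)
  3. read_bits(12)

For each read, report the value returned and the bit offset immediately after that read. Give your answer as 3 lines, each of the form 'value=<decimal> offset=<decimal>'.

Read 1: bits[0:4] width=4 -> value=7 (bin 0111); offset now 4 = byte 0 bit 4; 28 bits remain
Read 2: bits[4:12] width=8 -> value=244 (bin 11110100); offset now 12 = byte 1 bit 4; 20 bits remain
Read 3: bits[12:24] width=12 -> value=2610 (bin 101000110010); offset now 24 = byte 3 bit 0; 8 bits remain

Answer: value=7 offset=4
value=244 offset=12
value=2610 offset=24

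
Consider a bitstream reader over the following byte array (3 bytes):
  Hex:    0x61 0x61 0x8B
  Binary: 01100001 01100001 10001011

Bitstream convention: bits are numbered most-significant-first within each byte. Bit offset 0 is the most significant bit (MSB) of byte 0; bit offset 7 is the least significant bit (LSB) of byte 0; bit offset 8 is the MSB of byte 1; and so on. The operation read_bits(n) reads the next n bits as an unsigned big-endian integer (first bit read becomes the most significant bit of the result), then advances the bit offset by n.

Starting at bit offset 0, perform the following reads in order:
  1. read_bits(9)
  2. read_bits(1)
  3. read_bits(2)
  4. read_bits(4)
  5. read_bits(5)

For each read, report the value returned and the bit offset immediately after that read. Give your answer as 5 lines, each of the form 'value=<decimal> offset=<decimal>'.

Read 1: bits[0:9] width=9 -> value=194 (bin 011000010); offset now 9 = byte 1 bit 1; 15 bits remain
Read 2: bits[9:10] width=1 -> value=1 (bin 1); offset now 10 = byte 1 bit 2; 14 bits remain
Read 3: bits[10:12] width=2 -> value=2 (bin 10); offset now 12 = byte 1 bit 4; 12 bits remain
Read 4: bits[12:16] width=4 -> value=1 (bin 0001); offset now 16 = byte 2 bit 0; 8 bits remain
Read 5: bits[16:21] width=5 -> value=17 (bin 10001); offset now 21 = byte 2 bit 5; 3 bits remain

Answer: value=194 offset=9
value=1 offset=10
value=2 offset=12
value=1 offset=16
value=17 offset=21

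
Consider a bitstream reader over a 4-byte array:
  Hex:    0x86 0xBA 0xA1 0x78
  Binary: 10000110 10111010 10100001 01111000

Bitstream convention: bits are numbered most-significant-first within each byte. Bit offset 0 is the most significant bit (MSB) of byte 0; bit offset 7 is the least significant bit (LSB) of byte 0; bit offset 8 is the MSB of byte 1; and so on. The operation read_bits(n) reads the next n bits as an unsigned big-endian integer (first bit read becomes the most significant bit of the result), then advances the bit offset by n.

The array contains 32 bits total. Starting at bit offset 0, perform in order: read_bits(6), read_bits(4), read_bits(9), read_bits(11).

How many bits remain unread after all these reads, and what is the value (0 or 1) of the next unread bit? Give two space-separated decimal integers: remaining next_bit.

Answer: 2 0

Derivation:
Read 1: bits[0:6] width=6 -> value=33 (bin 100001); offset now 6 = byte 0 bit 6; 26 bits remain
Read 2: bits[6:10] width=4 -> value=10 (bin 1010); offset now 10 = byte 1 bit 2; 22 bits remain
Read 3: bits[10:19] width=9 -> value=469 (bin 111010101); offset now 19 = byte 2 bit 3; 13 bits remain
Read 4: bits[19:30] width=11 -> value=94 (bin 00001011110); offset now 30 = byte 3 bit 6; 2 bits remain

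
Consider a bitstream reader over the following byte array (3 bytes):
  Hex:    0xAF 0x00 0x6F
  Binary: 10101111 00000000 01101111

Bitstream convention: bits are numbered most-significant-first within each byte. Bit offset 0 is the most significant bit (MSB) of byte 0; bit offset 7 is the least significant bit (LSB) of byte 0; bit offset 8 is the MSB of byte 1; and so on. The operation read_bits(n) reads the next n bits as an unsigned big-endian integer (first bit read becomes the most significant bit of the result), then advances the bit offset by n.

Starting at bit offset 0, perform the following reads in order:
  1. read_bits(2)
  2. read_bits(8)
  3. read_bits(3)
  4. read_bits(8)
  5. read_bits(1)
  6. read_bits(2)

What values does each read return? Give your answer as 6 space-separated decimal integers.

Answer: 2 188 0 13 1 3

Derivation:
Read 1: bits[0:2] width=2 -> value=2 (bin 10); offset now 2 = byte 0 bit 2; 22 bits remain
Read 2: bits[2:10] width=8 -> value=188 (bin 10111100); offset now 10 = byte 1 bit 2; 14 bits remain
Read 3: bits[10:13] width=3 -> value=0 (bin 000); offset now 13 = byte 1 bit 5; 11 bits remain
Read 4: bits[13:21] width=8 -> value=13 (bin 00001101); offset now 21 = byte 2 bit 5; 3 bits remain
Read 5: bits[21:22] width=1 -> value=1 (bin 1); offset now 22 = byte 2 bit 6; 2 bits remain
Read 6: bits[22:24] width=2 -> value=3 (bin 11); offset now 24 = byte 3 bit 0; 0 bits remain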